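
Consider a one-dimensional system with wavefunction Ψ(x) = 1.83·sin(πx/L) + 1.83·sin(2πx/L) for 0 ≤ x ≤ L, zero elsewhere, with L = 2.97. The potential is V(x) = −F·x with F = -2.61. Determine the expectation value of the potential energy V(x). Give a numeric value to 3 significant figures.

⟨V⟩ = ∫ V(x)·|Ψ|² dx / ∫|Ψ|² dx.
On 0 ≤ x ≤ L (j ≠ l): ∫sin²(jπx/L) dx = L/2, ∫sin(jπx/L)·sin(lπx/L) dx = 0; diagonal moments ∫x·sin²(jπx/L) dx = L²/4, ∫x²·sin²(jπx/L) dx = L³·(1/6 − 1/(4j²π²)); cross terms ∫x·sin(jπx/L)·sin(lπx/L) dx = 0 for j + l even and −4jlL²/(π²(j² − l²)²) for j + l odd, ∫x²·sin(jπx/L)·sin(lπx/L) dx = (−1)^(j+l)·4jlL³/(π²(j² − l²)²); higher powers the same way via product-to-sum and parts.
State is unnormalized: ∫|Ψ|² dx = 9.9462, and ∫Ψ*·V(x)·Ψ dx = 24.662, so ⟨V⟩ = 24.662 / 9.9462.
⟨V⟩ = 2.4796.

2.48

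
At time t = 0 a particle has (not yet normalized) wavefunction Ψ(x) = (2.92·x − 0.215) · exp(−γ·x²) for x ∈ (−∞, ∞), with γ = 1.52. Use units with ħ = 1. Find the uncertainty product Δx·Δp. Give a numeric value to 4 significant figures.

1.437

Δx = √(⟨x²⟩−⟨x⟩²), Δp = √(⟨p²⟩−⟨p⟩²).
Expand each integrand as polynomial × e^(−2γx²) and use ∫x^(2j)·e^(−2γx²) dx = (2j−1)!!/(4γ)^j · √(π/(2γ)), odd powers → 0; here √(π/(2γ)) = 1.0166. Differentiate with the product rule, d/dx e^(−γx²) = −2γx·e^(−γx²).
Normalization: ∫|Ψ|² dx = 1.4726.
⟨x⟩ = -0.14256, ⟨x²⟩ = 0.48292 ⇒ Δx = 0.68015.
⟨p⟩ = 0.0000, ⟨p²⟩ = 4.4630 ⇒ Δp = 2.1126.
Δx·Δp = 1.4369.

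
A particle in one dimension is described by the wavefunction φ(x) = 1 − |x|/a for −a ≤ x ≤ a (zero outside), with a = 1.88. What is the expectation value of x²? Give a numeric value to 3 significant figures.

0.353

⟨x²⟩ = ∫ x²·|φ|² dx / ∫|φ|² dx (integrals over the domain).
φ is even, so ∫ over [−a, a] = 2∫₀ᵃ with φ = 1 − x/a there: ∫₀ᵃ (1 − x/a)² dx = a/3, ∫₀ᵃ x²(1 − x/a)² dx = a³/30, ∫₀ᵃ x⁴(1 − x/a)² dx = a⁵/105.
State is unnormalized: ∫|φ|² dx = 1.2533, and ∫φ*·x²·φ dx = 0.44298, so ⟨x²⟩ = 0.44298 / 1.2533.
⟨x²⟩ = 0.35344.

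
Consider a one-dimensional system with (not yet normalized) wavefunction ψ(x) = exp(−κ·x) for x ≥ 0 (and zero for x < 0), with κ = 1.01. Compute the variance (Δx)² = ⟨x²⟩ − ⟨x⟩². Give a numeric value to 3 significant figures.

0.245

Compute ⟨x⟩ and ⟨x²⟩ separately, then (Δx)² = ⟨x²⟩ − ⟨x⟩².
Every integrand reduces to terms xʲ·e^(−2κx) on [0, ∞); use ∫₀^∞ xʲ·e^(−2κx) dx = j!/(2κ)^(j+1).
Normalization: ∫|ψ|² dx = 0.49505.
⟨x⟩ = 0.49505 and ⟨x²⟩ = 0.49015.
(Δx)² = 0.49015 − (0.49505)² = 0.24507.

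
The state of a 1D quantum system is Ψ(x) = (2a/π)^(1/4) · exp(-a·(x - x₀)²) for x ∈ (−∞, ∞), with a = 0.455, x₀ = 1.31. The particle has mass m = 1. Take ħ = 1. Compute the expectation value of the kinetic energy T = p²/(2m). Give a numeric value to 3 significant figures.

T = −(ħ²/2m) d²/dx², so ⟨T⟩ = −(ħ²/2m) ∫ Ψ*·Ψ'' dx; with m = 1.
Gaussian moments (u = x − x₀): ∫u^(2j)·e^(−2au²) du = (2j−1)!!/(4a)^j · √(π/(2a)), odd powers integrate to 0; here √(π/(2a)) = 1.8580. Derivatives: d/dx e^(−au²) = −2au·e^(−au²), d²/dx² e^(−au²) = (4a²u² − 2a)·e^(−au²).
⟨T⟩ = 0.22750.

0.228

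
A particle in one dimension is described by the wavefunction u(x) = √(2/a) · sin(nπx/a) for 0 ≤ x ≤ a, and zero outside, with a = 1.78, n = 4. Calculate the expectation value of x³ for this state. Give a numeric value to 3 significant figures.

1.38

⟨x³⟩ = ∫ x³·|u|² dx (integrals over the domain).
With sin²θ = (1 − cos2θ)/2 on 0 ≤ x ≤ a: ∫sin²(nπx/a) dx = a/2, ∫x·sin²(nπx/a) dx = a²/4, ∫x²·sin²(nπx/a) dx = a³·(1/6 − 1/(4n²π²)); higher powers xᵏ the same way, integrating xᵏ·cos(2nπx/a) by parts.
⟨x³⟩ = 1.3832.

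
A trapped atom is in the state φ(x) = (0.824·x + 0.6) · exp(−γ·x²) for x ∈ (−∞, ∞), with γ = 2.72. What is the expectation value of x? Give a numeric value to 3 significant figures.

0.215

⟨x⟩ = ∫ x·|φ|² dx / ∫|φ|² dx (integrals over the domain).
Expand each integrand as polynomial × e^(−2γx²) and use ∫x^(2j)·e^(−2γx²) dx = (2j−1)!!/(4γ)^j · √(π/(2γ)), odd powers → 0; here √(π/(2γ)) = 0.75993.
State is unnormalized: ∫|φ|² dx = 0.32100, and ∫φ*·x·φ dx = 0.069065, so ⟨x⟩ = 0.069065 / 0.32100.
⟨x⟩ = 0.21515.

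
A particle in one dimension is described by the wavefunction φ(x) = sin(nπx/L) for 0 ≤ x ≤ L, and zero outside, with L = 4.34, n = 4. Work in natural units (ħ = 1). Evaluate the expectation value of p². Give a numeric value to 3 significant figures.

p² φ = −ħ² d²φ/dx²; ⟨p²⟩ = −ħ² ∫ φ*·φ'' dx / ∫|φ|² dx.
d/dx sin(nπx/L) = (nπ/L)·cos(nπx/L) and d²/dx² sin(nπx/L) = −(nπ/L)²·sin(nπx/L); on 0 ≤ x ≤ L, ∫sin²(nπx/L) dx = L/2 and ∫sin(nπx/L)·cos(nπx/L) dx = 0.
State is unnormalized: ∫|φ|² dx = 2.1700, and ∫φ*·(−ħ² φ'') dx = 18.193, so ⟨p²⟩ = 18.193 / 2.1700.
⟨p²⟩ = 8.3838.

8.38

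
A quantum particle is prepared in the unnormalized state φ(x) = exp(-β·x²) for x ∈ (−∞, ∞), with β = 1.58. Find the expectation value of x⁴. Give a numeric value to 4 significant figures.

⟨x⁴⟩ = ∫ x⁴·|φ|² dx / ∫|φ|² dx (integrals over the domain).
Gaussian moments: ∫x^(2j)·e^(−2βx²) dx = (2j−1)!!/(4β)^j · √(π/(2β)), odd powers integrate to 0; here √(π/(2β)) = 0.99708.
State is unnormalized: ∫|φ|² dx = 0.99708, and ∫φ*·x⁴·φ dx = 0.074889, so ⟨x⁴⟩ = 0.074889 / 0.99708.
⟨x⁴⟩ = 0.075108.

0.07511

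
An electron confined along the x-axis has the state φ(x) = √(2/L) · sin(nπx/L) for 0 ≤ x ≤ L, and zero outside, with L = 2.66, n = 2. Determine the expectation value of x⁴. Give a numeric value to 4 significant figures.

8.793

⟨x⁴⟩ = ∫ x⁴·|φ|² dx (integrals over the domain).
With sin²θ = (1 − cos2θ)/2 on 0 ≤ x ≤ L: ∫sin²(nπx/L) dx = L/2, ∫x·sin²(nπx/L) dx = L²/4, ∫x²·sin²(nπx/L) dx = L³·(1/6 − 1/(4n²π²)); higher powers xᵏ the same way, integrating xᵏ·cos(2nπx/L) by parts.
⟨x⁴⟩ = 8.7929.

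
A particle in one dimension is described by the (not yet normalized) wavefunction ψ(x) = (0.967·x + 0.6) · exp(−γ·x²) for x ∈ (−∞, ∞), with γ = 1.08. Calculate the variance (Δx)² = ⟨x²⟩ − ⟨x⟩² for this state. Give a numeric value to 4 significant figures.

0.1882

Compute ⟨x⟩ and ⟨x²⟩ separately, then (Δx)² = ⟨x²⟩ − ⟨x⟩².
Expand each integrand as polynomial × e^(−2γx²) and use ∫x^(2j)·e^(−2γx²) dx = (2j−1)!!/(4γ)^j · √(π/(2γ)), odd powers → 0; here √(π/(2γ)) = 1.2060.
Normalization: ∫|ψ|² dx = 0.69521.
⟨x⟩ = 0.46597 and ⟨x²⟩ = 0.40532.
(Δx)² = 0.40532 − (0.46597)² = 0.18819.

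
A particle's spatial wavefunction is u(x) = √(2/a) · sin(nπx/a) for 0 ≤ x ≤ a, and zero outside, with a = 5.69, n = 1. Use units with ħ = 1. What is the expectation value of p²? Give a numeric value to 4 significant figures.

0.3048

p² u = −ħ² d²u/dx²; ⟨p²⟩ = −ħ² ∫ u*·u'' dx.
d/dx sin(nπx/a) = (nπ/a)·cos(nπx/a) and d²/dx² sin(nπx/a) = −(nπ/a)²·sin(nπx/a); on 0 ≤ x ≤ a, ∫sin²(nπx/a) dx = a/2 and ∫sin(nπx/a)·cos(nπx/a) dx = 0.
⟨p²⟩ = 0.30484.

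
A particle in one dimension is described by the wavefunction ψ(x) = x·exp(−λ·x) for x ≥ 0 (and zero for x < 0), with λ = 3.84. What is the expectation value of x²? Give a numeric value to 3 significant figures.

⟨x²⟩ = ∫ x²·|ψ|² dx / ∫|ψ|² dx (integrals over the domain).
Every integrand reduces to terms xʲ·e^(−2λx) on [0, ∞); use ∫₀^∞ xʲ·e^(−2λx) dx = j!/(2λ)^(j+1).
State is unnormalized: ∫|ψ|² dx = 0.0044152, and ∫ψ*·x²·ψ dx = 0.00089827, so ⟨x²⟩ = 0.00089827 / 0.0044152.
⟨x²⟩ = 0.20345.

0.203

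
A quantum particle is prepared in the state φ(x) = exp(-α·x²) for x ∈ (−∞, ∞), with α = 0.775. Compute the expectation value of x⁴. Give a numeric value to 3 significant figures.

⟨x⁴⟩ = ∫ x⁴·|φ|² dx / ∫|φ|² dx (integrals over the domain).
Gaussian moments: ∫x^(2j)·e^(−2αx²) dx = (2j−1)!!/(4α)^j · √(π/(2α)), odd powers integrate to 0; here √(π/(2α)) = 1.4237.
State is unnormalized: ∫|φ|² dx = 1.4237, and ∫φ*·x⁴·φ dx = 0.44443, so ⟨x⁴⟩ = 0.44443 / 1.4237.
⟨x⁴⟩ = 0.31217.

0.312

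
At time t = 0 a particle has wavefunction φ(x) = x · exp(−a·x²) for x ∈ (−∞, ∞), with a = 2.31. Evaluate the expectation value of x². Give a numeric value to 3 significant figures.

0.325

⟨x²⟩ = ∫ x²·|φ|² dx / ∫|φ|² dx (integrals over the domain).
Expand each integrand as polynomial × e^(−2ax²) and use ∫x^(2j)·e^(−2ax²) dx = (2j−1)!!/(4a)^j · √(π/(2a)), odd powers → 0; here √(π/(2a)) = 0.82462.
State is unnormalized: ∫|φ|² dx = 0.089245, and ∫φ*·x²·φ dx = 0.028976, so ⟨x²⟩ = 0.028976 / 0.089245.
⟨x²⟩ = 0.32468.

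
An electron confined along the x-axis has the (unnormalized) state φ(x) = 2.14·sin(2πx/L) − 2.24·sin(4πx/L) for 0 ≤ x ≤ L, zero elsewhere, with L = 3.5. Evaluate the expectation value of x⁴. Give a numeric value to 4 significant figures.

⟨x⁴⟩ = ∫ x⁴·|φ|² dx / ∫|φ|² dx (integrals over the domain).
On 0 ≤ x ≤ L (j ≠ l): ∫sin²(jπx/L) dx = L/2, ∫sin(jπx/L)·sin(lπx/L) dx = 0; diagonal moments ∫x·sin²(jπx/L) dx = L²/4, ∫x²·sin²(jπx/L) dx = L³·(1/6 − 1/(4j²π²)); cross terms ∫x·sin(jπx/L)·sin(lπx/L) dx = 0 for j + l even and −4jlL²/(π²(j² − l²)²) for j + l odd, ∫x²·sin(jπx/L)·sin(lπx/L) dx = (−1)^(j+l)·4jlL³/(π²(j² − l²)²); higher powers the same way via product-to-sum and parts.
State is unnormalized: ∫|φ|² dx = 16.795, and ∫φ*·x⁴·φ dx = 278.03, so ⟨x⁴⟩ = 278.03 / 16.795.
⟨x⁴⟩ = 16.554.

16.55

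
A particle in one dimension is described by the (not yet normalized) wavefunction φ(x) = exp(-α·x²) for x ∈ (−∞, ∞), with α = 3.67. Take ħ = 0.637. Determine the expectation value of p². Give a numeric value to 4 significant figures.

p² φ = −ħ² d²φ/dx²; ⟨p²⟩ = −ħ² ∫ φ*·φ'' dx / ∫|φ|² dx.
Gaussian moments: ∫x^(2j)·e^(−2αx²) dx = (2j−1)!!/(4α)^j · √(π/(2α)), odd powers integrate to 0; here √(π/(2α)) = 0.65422. Derivatives: d/dx e^(−αx²) = −2αx·e^(−αx²), d²/dx² e^(−αx²) = (4α²x² − 2α)·e^(−αx²).
State is unnormalized: ∫|φ|² dx = 0.65422, and ∫φ*·(−ħ² φ'') dx = 0.97425, so ⟨p²⟩ = 0.97425 / 0.65422.
⟨p²⟩ = 1.4892.

1.489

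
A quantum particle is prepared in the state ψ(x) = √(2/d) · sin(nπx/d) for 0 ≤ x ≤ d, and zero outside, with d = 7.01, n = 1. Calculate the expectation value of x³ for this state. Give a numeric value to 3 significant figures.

⟨x³⟩ = ∫ x³·|ψ|² dx (integrals over the domain).
With sin²θ = (1 − cos2θ)/2 on 0 ≤ x ≤ d: ∫sin²(nπx/d) dx = d/2, ∫x·sin²(nπx/d) dx = d²/4, ∫x²·sin²(nπx/d) dx = d³·(1/6 − 1/(4n²π²)); higher powers xᵏ the same way, integrating xᵏ·cos(2nπx/d) by parts.
⟨x³⟩ = 59.941.

59.9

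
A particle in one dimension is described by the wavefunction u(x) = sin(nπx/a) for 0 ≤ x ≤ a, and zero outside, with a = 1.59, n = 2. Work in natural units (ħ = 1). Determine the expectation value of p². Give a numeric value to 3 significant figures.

p² u = −ħ² d²u/dx²; ⟨p²⟩ = −ħ² ∫ u*·u'' dx / ∫|u|² dx.
d/dx sin(nπx/a) = (nπ/a)·cos(nπx/a) and d²/dx² sin(nπx/a) = −(nπ/a)²·sin(nπx/a); on 0 ≤ x ≤ a, ∫sin²(nπx/a) dx = a/2 and ∫sin(nπx/a)·cos(nπx/a) dx = 0.
State is unnormalized: ∫|u|² dx = 0.79500, and ∫u*·(−ħ² u'') dx = 12.415, so ⟨p²⟩ = 12.415 / 0.79500.
⟨p²⟩ = 15.616.

15.6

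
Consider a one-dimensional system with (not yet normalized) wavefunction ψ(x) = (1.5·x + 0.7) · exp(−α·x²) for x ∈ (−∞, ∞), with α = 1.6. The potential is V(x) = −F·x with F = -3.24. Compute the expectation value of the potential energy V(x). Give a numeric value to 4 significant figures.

1.263

⟨V⟩ = ∫ V(x)·|ψ|² dx / ∫|ψ|² dx.
Expand each integrand as polynomial × e^(−2αx²) and use ∫x^(2j)·e^(−2αx²) dx = (2j−1)!!/(4α)^j · √(π/(2α)), odd powers → 0; here √(π/(2α)) = 0.99083.
State is unnormalized: ∫|ψ|² dx = 0.83385, and ∫ψ*·V(x)·ψ dx = 1.0534, so ⟨V⟩ = 1.0534 / 0.83385.
⟨V⟩ = 1.2633.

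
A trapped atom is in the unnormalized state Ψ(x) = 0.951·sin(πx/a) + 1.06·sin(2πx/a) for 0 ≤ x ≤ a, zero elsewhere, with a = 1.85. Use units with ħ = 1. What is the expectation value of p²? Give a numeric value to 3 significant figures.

7.68

p² Ψ = −ħ² d²Ψ/dx²; ⟨p²⟩ = −ħ² ∫ Ψ*·Ψ'' dx / ∫|Ψ|² dx.
d²/dx² sin(jπx/a) = −(jπ/a)²·sin(jπx/a); on 0 ≤ x ≤ a, ∫sin²(jπx/a) dx = a/2 and ∫sin(jπx/a)·sin(lπx/a) dx = 0 for j ≠ l, so only diagonal terms survive in ∫|Ψ|² and ∫Ψ·Ψ″; ∫Ψ·Ψ′ dx = [Ψ²/2] between the walls = 0.
State is unnormalized: ∫|Ψ|² dx = 1.8759, and ∫Ψ*·(−ħ² Ψ'') dx = 14.401, so ⟨p²⟩ = 14.401 / 1.8759.
⟨p²⟩ = 7.6769.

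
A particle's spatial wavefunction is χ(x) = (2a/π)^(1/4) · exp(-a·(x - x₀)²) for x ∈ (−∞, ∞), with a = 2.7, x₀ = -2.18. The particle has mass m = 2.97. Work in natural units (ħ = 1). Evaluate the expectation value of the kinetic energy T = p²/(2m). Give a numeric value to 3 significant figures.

0.455

T = −(ħ²/2m) d²/dx², so ⟨T⟩ = −(ħ²/2m) ∫ χ*·χ'' dx; with m = 2.97.
Gaussian moments (u = x − x₀): ∫u^(2j)·e^(−2au²) du = (2j−1)!!/(4a)^j · √(π/(2a)), odd powers integrate to 0; here √(π/(2a)) = 0.76274. Derivatives: d/dx e^(−au²) = −2au·e^(−au²), d²/dx² e^(−au²) = (4a²u² − 2a)·e^(−au²).
⟨T⟩ = 0.45455.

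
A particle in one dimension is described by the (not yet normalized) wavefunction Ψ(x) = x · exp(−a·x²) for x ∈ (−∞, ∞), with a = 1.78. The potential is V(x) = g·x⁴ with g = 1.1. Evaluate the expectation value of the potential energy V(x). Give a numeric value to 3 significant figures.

0.325

⟨V⟩ = ∫ V(x)·|Ψ|² dx / ∫|Ψ|² dx.
Expand each integrand as polynomial × e^(−2ax²) and use ∫x^(2j)·e^(−2ax²) dx = (2j−1)!!/(4a)^j · √(π/(2a)), odd powers → 0; here √(π/(2a)) = 0.93940.
State is unnormalized: ∫|Ψ|² dx = 0.13194, and ∫Ψ*·V(x)·Ψ dx = 0.042943, so ⟨V⟩ = 0.042943 / 0.13194.
⟨V⟩ = 0.32548.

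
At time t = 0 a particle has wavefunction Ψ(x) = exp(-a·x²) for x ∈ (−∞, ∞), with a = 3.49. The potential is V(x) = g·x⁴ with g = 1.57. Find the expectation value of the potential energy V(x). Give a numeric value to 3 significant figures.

⟨V⟩ = ∫ V(x)·|Ψ|² dx / ∫|Ψ|² dx.
Gaussian moments: ∫x^(2j)·e^(−2ax²) dx = (2j−1)!!/(4a)^j · √(π/(2a)), odd powers integrate to 0; here √(π/(2a)) = 0.67088.
State is unnormalized: ∫|Ψ|² dx = 0.67088, and ∫Ψ*·V(x)·Ψ dx = 0.016214, so ⟨V⟩ = 0.016214 / 0.67088.
⟨V⟩ = 0.024169.

0.0242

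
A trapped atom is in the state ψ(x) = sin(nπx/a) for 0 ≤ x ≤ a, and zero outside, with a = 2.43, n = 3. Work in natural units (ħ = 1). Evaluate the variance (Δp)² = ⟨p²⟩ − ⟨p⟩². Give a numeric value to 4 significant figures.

Compute ⟨p⟩ and ⟨p²⟩ separately; (Δp)² = ⟨p²⟩ − ⟨p⟩².
d/dx sin(nπx/a) = (nπ/a)·cos(nπx/a) and d²/dx² sin(nπx/a) = −(nπ/a)²·sin(nπx/a); on 0 ≤ x ≤ a, ∫sin²(nπx/a) dx = a/2 and ∫sin(nπx/a)·cos(nπx/a) dx = 0.
Normalization: ∫|ψ|² dx = 1.2150.
⟨p⟩ = 0.0000 and ⟨p²⟩ = 15.043.
(Δp)² = 15.043 − (0.0000)² = 15.043.

15.04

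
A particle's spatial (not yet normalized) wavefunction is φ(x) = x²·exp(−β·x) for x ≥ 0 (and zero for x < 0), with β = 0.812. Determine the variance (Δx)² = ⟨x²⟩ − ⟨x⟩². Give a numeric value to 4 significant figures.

1.896

Compute ⟨x⟩ and ⟨x²⟩ separately, then (Δx)² = ⟨x²⟩ − ⟨x⟩².
Every integrand reduces to terms xʲ·e^(−2βx) on [0, ∞); use ∫₀^∞ xʲ·e^(−2βx) dx = j!/(2β)^(j+1).
Normalization: ∫|φ|² dx = 2.1246.
⟨x⟩ = 3.0788 and ⟨x²⟩ = 11.375.
(Δx)² = 11.375 − (3.0788)² = 1.8958.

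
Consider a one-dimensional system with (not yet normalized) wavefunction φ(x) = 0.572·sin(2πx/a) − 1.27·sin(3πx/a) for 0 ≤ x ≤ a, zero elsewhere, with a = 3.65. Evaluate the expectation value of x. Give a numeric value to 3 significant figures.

⟨x⟩ = ∫ x·|φ|² dx / ∫|φ|² dx (integrals over the domain).
On 0 ≤ x ≤ a (j ≠ l): ∫sin²(jπx/a) dx = a/2, ∫sin(jπx/a)·sin(lπx/a) dx = 0; diagonal moments ∫x·sin²(jπx/a) dx = a²/4, ∫x²·sin²(jπx/a) dx = a³·(1/6 − 1/(4j²π²)); cross terms ∫x·sin(jπx/a)·sin(lπx/a) dx = 0 for j + l even and −4jla²/(π²(j² − l²)²) for j + l odd, ∫x²·sin(jπx/a)·sin(lπx/a) dx = (−1)^(j+l)·4jla³/(π²(j² − l²)²); higher powers the same way via product-to-sum and parts.
State is unnormalized: ∫|φ|² dx = 3.5407, and ∫φ*·x·φ dx = 8.3444, so ⟨x⟩ = 8.3444 / 3.5407.
⟨x⟩ = 2.3567.

2.36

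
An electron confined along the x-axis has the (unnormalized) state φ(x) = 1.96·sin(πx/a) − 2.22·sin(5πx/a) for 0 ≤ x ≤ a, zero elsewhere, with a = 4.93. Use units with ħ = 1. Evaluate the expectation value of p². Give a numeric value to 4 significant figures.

5.883

p² φ = −ħ² d²φ/dx²; ⟨p²⟩ = −ħ² ∫ φ*·φ'' dx / ∫|φ|² dx.
d²/dx² sin(jπx/a) = −(jπ/a)²·sin(jπx/a); on 0 ≤ x ≤ a, ∫sin²(jπx/a) dx = a/2 and ∫sin(jπx/a)·sin(lπx/a) dx = 0 for j ≠ l, so only diagonal terms survive in ∫|φ|² and ∫φ·φ″; ∫φ·φ′ dx = [φ²/2] between the walls = 0.
State is unnormalized: ∫|φ|² dx = 21.618, and ∫φ*·(−ħ² φ'') dx = 127.18, so ⟨p²⟩ = 127.18 / 21.618.
⟨p²⟩ = 5.8828.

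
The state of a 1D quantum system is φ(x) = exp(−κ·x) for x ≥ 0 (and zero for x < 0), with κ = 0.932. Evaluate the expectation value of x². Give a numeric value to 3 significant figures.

⟨x²⟩ = ∫ x²·|φ|² dx / ∫|φ|² dx (integrals over the domain).
Every integrand reduces to terms xʲ·e^(−2κx) on [0, ∞); use ∫₀^∞ xʲ·e^(−2κx) dx = j!/(2κ)^(j+1).
State is unnormalized: ∫|φ|² dx = 0.53648, and ∫φ*·x²·φ dx = 0.30881, so ⟨x²⟩ = 0.30881 / 0.53648.
⟨x²⟩ = 0.57562.

0.576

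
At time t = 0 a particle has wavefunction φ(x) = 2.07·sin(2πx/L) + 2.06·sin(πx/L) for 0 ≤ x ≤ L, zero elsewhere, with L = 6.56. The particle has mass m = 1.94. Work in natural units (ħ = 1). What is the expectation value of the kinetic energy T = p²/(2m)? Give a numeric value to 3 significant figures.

T = −(ħ²/2m) d²/dx², so ⟨T⟩ = −(ħ²/2m) ∫ φ*·φ'' dx / ∫|φ|² dx; with m = 1.94.
d²/dx² sin(jπx/L) = −(jπ/L)²·sin(jπx/L); on 0 ≤ x ≤ L, ∫sin²(jπx/L) dx = L/2 and ∫sin(jπx/L)·sin(lπx/L) dx = 0 for j ≠ l, so only diagonal terms survive in ∫|φ|² and ∫φ·φ″; ∫φ·φ′ dx = [φ²/2] between the walls = 0.
State is unnormalized: ∫|φ|² dx = 27.973, and ∫φ*·(−ħ²/2m · φ'') dx = 4.1458, so ⟨T⟩ = 4.1458 / 27.973.
⟨T⟩ = 0.14820.

0.148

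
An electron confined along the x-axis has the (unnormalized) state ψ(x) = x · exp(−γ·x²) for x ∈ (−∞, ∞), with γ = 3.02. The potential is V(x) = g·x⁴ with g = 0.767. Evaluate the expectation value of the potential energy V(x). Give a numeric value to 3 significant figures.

0.0788

⟨V⟩ = ∫ V(x)·|ψ|² dx / ∫|ψ|² dx.
Expand each integrand as polynomial × e^(−2γx²) and use ∫x^(2j)·e^(−2γx²) dx = (2j−1)!!/(4γ)^j · √(π/(2γ)), odd powers → 0; here √(π/(2γ)) = 0.72120.
State is unnormalized: ∫|ψ|² dx = 0.059702, and ∫ψ*·V(x)·ψ dx = 0.0047070, so ⟨V⟩ = 0.0047070 / 0.059702.
⟨V⟩ = 0.078841.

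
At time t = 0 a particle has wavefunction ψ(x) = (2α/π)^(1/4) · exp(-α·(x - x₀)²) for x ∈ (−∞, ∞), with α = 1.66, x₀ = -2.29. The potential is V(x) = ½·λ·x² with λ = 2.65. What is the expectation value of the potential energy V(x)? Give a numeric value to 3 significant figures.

7.15

⟨V⟩ = ∫ V(x)·|ψ|² dx.
Gaussian moments (u = x − x₀): ∫u^(2j)·e^(−2αu²) du = (2j−1)!!/(4α)^j · √(π/(2α)), odd powers integrate to 0; here √(π/(2α)) = 0.97276.
⟨V⟩ = 7.1480.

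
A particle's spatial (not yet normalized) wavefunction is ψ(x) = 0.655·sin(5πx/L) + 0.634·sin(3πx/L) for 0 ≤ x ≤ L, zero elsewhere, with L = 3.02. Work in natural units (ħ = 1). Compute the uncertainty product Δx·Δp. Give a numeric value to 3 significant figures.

4.65

Δx = √(⟨x²⟩−⟨x⟩²), Δp = √(⟨p²⟩−⟨p⟩²).
On 0 ≤ x ≤ L (j ≠ l): ∫sin²(jπx/L) dx = L/2, ∫sin(jπx/L)·sin(lπx/L) dx = 0; diagonal moments ∫x·sin²(jπx/L) dx = L²/4, ∫x²·sin²(jπx/L) dx = L³·(1/6 − 1/(4j²π²)); cross terms ∫x·sin(jπx/L)·sin(lπx/L) dx = 0 for j + l even and −4jlL²/(π²(j² − l²)²) for j + l odd, ∫x²·sin(jπx/L)·sin(lπx/L) dx = (−1)^(j+l)·4jlL³/(π²(j² − l²)²); higher powers the same way via product-to-sum and parts. d²/dx² sin(jπx/L) = −(jπ/L)²·sin(jπx/L); on 0 ≤ x ≤ L, ∫sin²(jπx/L) dx = L/2 and ∫sin(jπx/L)·sin(lπx/L) dx = 0 for j ≠ l, so only diagonal terms survive in ∫|ψ|² and ∫ψ·ψ″; ∫ψ·ψ′ dx = [ψ²/2] between the walls = 0.
Normalization: ∫|ψ|² dx = 1.2548.
⟨x⟩ = 1.5100, ⟨x²⟩ = 3.4387 ⇒ Δx = 1.0764.
⟨p⟩ = 0.0000, ⟨p²⟩ = 18.678 ⇒ Δp = 4.3219.
Δx·Δp = 4.6520.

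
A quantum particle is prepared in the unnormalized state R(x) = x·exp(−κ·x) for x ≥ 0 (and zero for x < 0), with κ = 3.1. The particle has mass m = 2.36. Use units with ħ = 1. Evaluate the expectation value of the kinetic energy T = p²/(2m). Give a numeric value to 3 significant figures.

T = −(ħ²/2m) d²/dx², so ⟨T⟩ = −(ħ²/2m) ∫ R*·R'' dx / ∫|R|² dx; with m = 2.36.
Differentiate x·exp(−κ·x) with the product rule; every integrand then reduces to terms xʲ·e^(−2κx) on [0, ∞), with ∫₀^∞ xʲ·e^(−2κx) dx = j!/(2κ)^(j+1).
State is unnormalized: ∫|R|² dx = 0.0083918, and ∫R*·(−ħ²/2m · R'') dx = 0.017086, so ⟨T⟩ = 0.017086 / 0.0083918.
⟨T⟩ = 2.0360.

2.04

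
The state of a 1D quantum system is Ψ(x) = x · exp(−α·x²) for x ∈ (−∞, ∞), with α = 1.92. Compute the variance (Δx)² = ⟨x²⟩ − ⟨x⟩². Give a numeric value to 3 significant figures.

0.391

Compute ⟨x⟩ and ⟨x²⟩ separately, then (Δx)² = ⟨x²⟩ − ⟨x⟩².
Expand each integrand as polynomial × e^(−2αx²) and use ∫x^(2j)·e^(−2αx²) dx = (2j−1)!!/(4α)^j · √(π/(2α)), odd powers → 0; here √(π/(2α)) = 0.90450.
Normalization: ∫|Ψ|² dx = 0.11777.
⟨x⟩ = 0.0000 and ⟨x²⟩ = 0.39063.
(Δx)² = 0.39063 − (0.0000)² = 0.39063.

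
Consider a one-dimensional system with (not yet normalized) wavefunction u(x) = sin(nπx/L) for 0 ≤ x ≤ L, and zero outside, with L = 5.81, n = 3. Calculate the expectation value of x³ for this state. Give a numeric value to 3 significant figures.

47.4

⟨x³⟩ = ∫ x³·|u|² dx / ∫|u|² dx (integrals over the domain).
With sin²θ = (1 − cos2θ)/2 on 0 ≤ x ≤ L: ∫sin²(nπx/L) dx = L/2, ∫x·sin²(nπx/L) dx = L²/4, ∫x²·sin²(nπx/L) dx = L³·(1/6 − 1/(4n²π²)); higher powers xᵏ the same way, integrating xᵏ·cos(2nπx/L) by parts.
State is unnormalized: ∫|u|² dx = 2.9050, and ∫u*·x³·u dx = 137.62, so ⟨x³⟩ = 137.62 / 2.9050.
⟨x³⟩ = 47.375.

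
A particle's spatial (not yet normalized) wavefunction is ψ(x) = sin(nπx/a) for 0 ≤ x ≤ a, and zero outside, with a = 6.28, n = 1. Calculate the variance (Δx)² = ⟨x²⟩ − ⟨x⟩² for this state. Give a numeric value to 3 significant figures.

1.29

Compute ⟨x⟩ and ⟨x²⟩ separately, then (Δx)² = ⟨x²⟩ − ⟨x⟩².
With sin²θ = (1 − cos2θ)/2 on 0 ≤ x ≤ a: ∫sin²(nπx/a) dx = a/2, ∫x·sin²(nπx/a) dx = a²/4, ∫x²·sin²(nπx/a) dx = a³·(1/6 − 1/(4n²π²)); higher powers xᵏ the same way, integrating xᵏ·cos(2nπx/a) by parts.
Normalization: ∫|ψ|² dx = 3.1400.
⟨x⟩ = 3.1400 and ⟨x²⟩ = 11.148.
(Δx)² = 11.148 − (3.1400)² = 1.2886.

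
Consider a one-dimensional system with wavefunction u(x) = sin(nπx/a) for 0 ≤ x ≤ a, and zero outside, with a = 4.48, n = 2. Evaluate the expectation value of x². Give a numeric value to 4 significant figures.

⟨x²⟩ = ∫ x²·|u|² dx / ∫|u|² dx (integrals over the domain).
With sin²θ = (1 − cos2θ)/2 on 0 ≤ x ≤ a: ∫sin²(nπx/a) dx = a/2, ∫x·sin²(nπx/a) dx = a²/4, ∫x²·sin²(nπx/a) dx = a³·(1/6 − 1/(4n²π²)); higher powers xᵏ the same way, integrating xᵏ·cos(2nπx/a) by parts.
State is unnormalized: ∫|u|² dx = 2.2400, and ∫u*·x²·u dx = 14.417, so ⟨x²⟩ = 14.417 / 2.2400.
⟨x²⟩ = 6.4359.

6.436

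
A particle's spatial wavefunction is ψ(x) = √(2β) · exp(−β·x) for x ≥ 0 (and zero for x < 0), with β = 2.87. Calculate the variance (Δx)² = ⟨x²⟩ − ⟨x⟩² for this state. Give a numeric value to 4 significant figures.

0.03035

Compute ⟨x⟩ and ⟨x²⟩ separately, then (Δx)² = ⟨x²⟩ − ⟨x⟩².
Every integrand reduces to terms xʲ·e^(−2βx) on [0, ∞); use ∫₀^∞ xʲ·e^(−2βx) dx = j!/(2β)^(j+1).
⟨x⟩ = 0.17422 and ⟨x²⟩ = 0.060702.
(Δx)² = 0.060702 − (0.17422)² = 0.030351.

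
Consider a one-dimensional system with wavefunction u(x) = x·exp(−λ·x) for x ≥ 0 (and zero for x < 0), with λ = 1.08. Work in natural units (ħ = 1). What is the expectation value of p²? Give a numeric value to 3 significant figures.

1.17

p² u = −ħ² d²u/dx²; ⟨p²⟩ = −ħ² ∫ u*·u'' dx / ∫|u|² dx.
Differentiate x·exp(−λ·x) with the product rule; every integrand then reduces to terms xʲ·e^(−2λx) on [0, ∞), with ∫₀^∞ xʲ·e^(−2λx) dx = j!/(2λ)^(j+1).
State is unnormalized: ∫|u|² dx = 0.19846, and ∫u*·(−ħ² u'') dx = 0.23148, so ⟨p²⟩ = 0.23148 / 0.19846.
⟨p²⟩ = 1.1664.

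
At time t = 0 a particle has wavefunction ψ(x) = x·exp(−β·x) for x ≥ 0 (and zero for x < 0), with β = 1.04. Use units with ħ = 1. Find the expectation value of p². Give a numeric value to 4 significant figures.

1.082

p² ψ = −ħ² d²ψ/dx²; ⟨p²⟩ = −ħ² ∫ ψ*·ψ'' dx / ∫|ψ|² dx.
Differentiate x·exp(−β·x) with the product rule; every integrand then reduces to terms xʲ·e^(−2βx) on [0, ∞), with ∫₀^∞ xʲ·e^(−2βx) dx = j!/(2β)^(j+1).
State is unnormalized: ∫|ψ|² dx = 0.22225, and ∫ψ*·(−ħ² ψ'') dx = 0.24038, so ⟨p²⟩ = 0.24038 / 0.22225.
⟨p²⟩ = 1.0816.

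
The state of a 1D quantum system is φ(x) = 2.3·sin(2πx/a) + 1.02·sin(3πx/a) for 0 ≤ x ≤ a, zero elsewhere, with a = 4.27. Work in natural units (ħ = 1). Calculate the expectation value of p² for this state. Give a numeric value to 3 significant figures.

p² φ = −ħ² d²φ/dx²; ⟨p²⟩ = −ħ² ∫ φ*·φ'' dx / ∫|φ|² dx.
d²/dx² sin(jπx/a) = −(jπ/a)²·sin(jπx/a); on 0 ≤ x ≤ a, ∫sin²(jπx/a) dx = a/2 and ∫sin(jπx/a)·sin(lπx/a) dx = 0 for j ≠ l, so only diagonal terms survive in ∫|φ|² and ∫φ·φ″; ∫φ·φ′ dx = [φ²/2] between the walls = 0.
State is unnormalized: ∫|φ|² dx = 13.515, and ∫φ*·(−ħ² φ'') dx = 35.276, so ⟨p²⟩ = 35.276 / 13.515.
⟨p²⟩ = 2.6100.

2.61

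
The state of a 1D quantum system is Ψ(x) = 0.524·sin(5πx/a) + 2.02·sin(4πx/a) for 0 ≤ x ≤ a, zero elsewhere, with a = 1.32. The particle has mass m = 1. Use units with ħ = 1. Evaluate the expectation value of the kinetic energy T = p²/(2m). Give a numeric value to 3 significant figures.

46.9

T = −(ħ²/2m) d²/dx², so ⟨T⟩ = −(ħ²/2m) ∫ Ψ*·Ψ'' dx / ∫|Ψ|² dx; with m = 1.
d²/dx² sin(jπx/a) = −(jπ/a)²·sin(jπx/a); on 0 ≤ x ≤ a, ∫sin²(jπx/a) dx = a/2 and ∫sin(jπx/a)·sin(lπx/a) dx = 0 for j ≠ l, so only diagonal terms survive in ∫|Ψ|² and ∫Ψ·Ψ″; ∫Ψ·Ψ′ dx = [Ψ²/2] between the walls = 0.
State is unnormalized: ∫|Ψ|² dx = 2.8743, and ∫Ψ*·(−ħ²/2m · Ψ'') dx = 134.87, so ⟨T⟩ = 134.87 / 2.8743.
⟨T⟩ = 46.922.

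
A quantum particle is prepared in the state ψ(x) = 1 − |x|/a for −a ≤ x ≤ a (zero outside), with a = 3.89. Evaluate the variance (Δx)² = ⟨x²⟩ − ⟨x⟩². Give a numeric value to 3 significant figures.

1.51

Compute ⟨x⟩ and ⟨x²⟩ separately, then (Δx)² = ⟨x²⟩ − ⟨x⟩².
ψ is even, so ∫ over [−a, a] = 2∫₀ᵃ with ψ = 1 − x/a there: ∫₀ᵃ (1 − x/a)² dx = a/3, ∫₀ᵃ x²(1 − x/a)² dx = a³/30, ∫₀ᵃ x⁴(1 − x/a)² dx = a⁵/105.
Normalization: ∫|ψ|² dx = 2.5933.
⟨x⟩ = 0.0000 and ⟨x²⟩ = 1.5132.
(Δx)² = 1.5132 − (0.0000)² = 1.5132.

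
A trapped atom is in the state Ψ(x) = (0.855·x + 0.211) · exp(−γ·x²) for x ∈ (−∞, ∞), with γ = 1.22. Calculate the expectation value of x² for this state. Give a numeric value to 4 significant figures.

⟨x²⟩ = ∫ x²·|Ψ|² dx / ∫|Ψ|² dx (integrals over the domain).
Expand each integrand as polynomial × e^(−2γx²) and use ∫x^(2j)·e^(−2γx²) dx = (2j−1)!!/(4γ)^j · √(π/(2γ)), odd powers → 0; here √(π/(2γ)) = 1.1347.
State is unnormalized: ∫|Ψ|² dx = 0.22050, and ∫Ψ*·x²·Ψ dx = 0.11485, so ⟨x²⟩ = 0.11485 / 0.22050.
⟨x²⟩ = 0.52086.

0.5209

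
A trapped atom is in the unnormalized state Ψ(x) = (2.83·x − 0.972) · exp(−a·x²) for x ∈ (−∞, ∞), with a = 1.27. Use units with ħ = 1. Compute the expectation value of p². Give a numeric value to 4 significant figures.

p² Ψ = −ħ² d²Ψ/dx²; ⟨p²⟩ = −ħ² ∫ Ψ*·Ψ'' dx / ∫|Ψ|² dx.
Expand each integrand as polynomial × e^(−2ax²) and use ∫x^(2j)·e^(−2ax²) dx = (2j−1)!!/(4a)^j · √(π/(2a)), odd powers → 0; here √(π/(2a)) = 1.1121. Differentiate with the product rule, d/dx e^(−ax²) = −2ax·e^(−ax²).
State is unnormalized: ∫|Ψ|² dx = 2.8041, and ∫Ψ*·(−ħ² Ψ'') dx = 8.0147, so ⟨p²⟩ = 8.0147 / 2.8041.
⟨p²⟩ = 2.8582.

2.858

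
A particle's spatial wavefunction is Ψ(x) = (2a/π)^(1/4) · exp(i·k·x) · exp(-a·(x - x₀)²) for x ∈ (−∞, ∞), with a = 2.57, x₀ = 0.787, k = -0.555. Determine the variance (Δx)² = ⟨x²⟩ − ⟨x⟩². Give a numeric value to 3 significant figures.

Compute ⟨x⟩ and ⟨x²⟩ separately, then (Δx)² = ⟨x²⟩ − ⟨x⟩².
Gaussian moments (u = x − x₀): ∫u^(2j)·e^(−2au²) du = (2j−1)!!/(4a)^j · √(π/(2a)), odd powers integrate to 0; here √(π/(2a)) = 0.78180.
⟨x⟩ = 0.78700 and ⟨x²⟩ = 0.71665.
(Δx)² = 0.71665 − (0.78700)² = 0.097276.

0.0973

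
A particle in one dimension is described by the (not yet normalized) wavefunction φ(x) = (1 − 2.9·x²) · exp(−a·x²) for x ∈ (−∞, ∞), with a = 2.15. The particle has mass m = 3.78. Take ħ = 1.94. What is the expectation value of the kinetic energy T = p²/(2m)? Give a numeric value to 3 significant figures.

3.97

T = −(ħ²/2m) d²/dx², so ⟨T⟩ = −(ħ²/2m) ∫ φ*·φ'' dx / ∫|φ|² dx; with m = 3.78.
Expand each integrand as polynomial × e^(−2ax²) and use ∫x^(2j)·e^(−2ax²) dx = (2j−1)!!/(4a)^j · √(π/(2a)), odd powers → 0; here √(π/(2a)) = 0.85475. Differentiate with the product rule, d/dx e^(−ax²) = −2ax·e^(−ax²).
State is unnormalized: ∫|φ|² dx = 0.56987, and ∫φ*·(−ħ²/2m · φ'') dx = 2.2601, so ⟨T⟩ = 2.2601 / 0.56987.
⟨T⟩ = 3.9660.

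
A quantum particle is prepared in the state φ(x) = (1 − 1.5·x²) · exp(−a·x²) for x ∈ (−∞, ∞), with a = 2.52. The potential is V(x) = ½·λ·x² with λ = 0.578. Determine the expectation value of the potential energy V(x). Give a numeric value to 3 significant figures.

0.0164

⟨V⟩ = ∫ V(x)·|φ|² dx / ∫|φ|² dx.
Expand each integrand as polynomial × e^(−2ax²) and use ∫x^(2j)·e^(−2ax²) dx = (2j−1)!!/(4a)^j · √(π/(2a)), odd powers → 0; here √(π/(2a)) = 0.78951.
State is unnormalized: ∫|φ|² dx = 0.60699, and ∫φ*·V(x)·φ dx = 0.0099441, so ⟨V⟩ = 0.0099441 / 0.60699.
⟨V⟩ = 0.016383.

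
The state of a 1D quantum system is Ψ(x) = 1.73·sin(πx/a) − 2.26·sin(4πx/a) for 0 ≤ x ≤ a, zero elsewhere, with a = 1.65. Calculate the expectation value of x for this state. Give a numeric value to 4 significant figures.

0.8480

⟨x⟩ = ∫ x·|Ψ|² dx / ∫|Ψ|² dx (integrals over the domain).
On 0 ≤ x ≤ a (j ≠ l): ∫sin²(jπx/a) dx = a/2, ∫sin(jπx/a)·sin(lπx/a) dx = 0; diagonal moments ∫x·sin²(jπx/a) dx = a²/4, ∫x²·sin²(jπx/a) dx = a³·(1/6 − 1/(4j²π²)); cross terms ∫x·sin(jπx/a)·sin(lπx/a) dx = 0 for j + l even and −4jla²/(π²(j² − l²)²) for j + l odd, ∫x²·sin(jπx/a)·sin(lπx/a) dx = (−1)^(j+l)·4jla³/(π²(j² − l²)²); higher powers the same way via product-to-sum and parts.
State is unnormalized: ∫|Ψ|² dx = 6.6829, and ∫Ψ*·x·Ψ dx = 5.6668, so ⟨x⟩ = 5.6668 / 6.6829.
⟨x⟩ = 0.84795.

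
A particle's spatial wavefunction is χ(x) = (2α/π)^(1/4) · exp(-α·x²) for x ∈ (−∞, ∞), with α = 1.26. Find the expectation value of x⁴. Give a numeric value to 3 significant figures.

⟨x⁴⟩ = ∫ x⁴·|χ|² dx (integrals over the domain).
Gaussian moments: ∫x^(2j)·e^(−2αx²) dx = (2j−1)!!/(4α)^j · √(π/(2α)), odd powers integrate to 0; here √(π/(2α)) = 1.1165.
⟨x⁴⟩ = 0.11810.

0.118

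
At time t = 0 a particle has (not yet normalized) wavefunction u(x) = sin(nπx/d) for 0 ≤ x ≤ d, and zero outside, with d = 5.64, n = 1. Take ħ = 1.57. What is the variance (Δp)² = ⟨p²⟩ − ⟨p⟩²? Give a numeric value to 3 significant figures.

Compute ⟨p⟩ and ⟨p²⟩ separately; (Δp)² = ⟨p²⟩ − ⟨p⟩².
d/dx sin(nπx/d) = (nπ/d)·cos(nπx/d) and d²/dx² sin(nπx/d) = −(nπ/d)²·sin(nπx/d); on 0 ≤ x ≤ d, ∫sin²(nπx/d) dx = d/2 and ∫sin(nπx/d)·cos(nπx/d) dx = 0.
Normalization: ∫|u|² dx = 2.8200.
⟨p⟩ = 0.0000 and ⟨p²⟩ = 0.76479.
(Δp)² = 0.76479 − (0.0000)² = 0.76479.

0.765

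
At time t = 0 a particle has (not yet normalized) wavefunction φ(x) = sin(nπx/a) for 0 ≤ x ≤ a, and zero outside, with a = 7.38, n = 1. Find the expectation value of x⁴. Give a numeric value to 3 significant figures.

338.

⟨x⁴⟩ = ∫ x⁴·|φ|² dx / ∫|φ|² dx (integrals over the domain).
With sin²θ = (1 − cos2θ)/2 on 0 ≤ x ≤ a: ∫sin²(nπx/a) dx = a/2, ∫x·sin²(nπx/a) dx = a²/4, ∫x²·sin²(nπx/a) dx = a³·(1/6 − 1/(4n²π²)); higher powers xᵏ the same way, integrating xᵏ·cos(2nπx/a) by parts.
State is unnormalized: ∫|φ|² dx = 3.6900, and ∫φ*·x⁴·φ dx = 1248.7, so ⟨x⁴⟩ = 1248.7 / 3.6900.
⟨x⁴⟩ = 338.40.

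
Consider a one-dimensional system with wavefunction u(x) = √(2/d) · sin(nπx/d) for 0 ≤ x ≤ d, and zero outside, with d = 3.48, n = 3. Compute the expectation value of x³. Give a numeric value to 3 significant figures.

⟨x³⟩ = ∫ x³·|u|² dx (integrals over the domain).
With sin²θ = (1 − cos2θ)/2 on 0 ≤ x ≤ d: ∫sin²(nπx/d) dx = d/2, ∫x·sin²(nπx/d) dx = d²/4, ∫x²·sin²(nπx/d) dx = d³·(1/6 − 1/(4n²π²)); higher powers xᵏ the same way, integrating xᵏ·cos(2nπx/d) by parts.
⟨x³⟩ = 10.180.

10.2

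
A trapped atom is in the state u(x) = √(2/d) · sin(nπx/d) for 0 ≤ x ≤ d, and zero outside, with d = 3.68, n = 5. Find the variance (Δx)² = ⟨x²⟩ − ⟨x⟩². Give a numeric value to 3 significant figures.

1.10

Compute ⟨x⟩ and ⟨x²⟩ separately, then (Δx)² = ⟨x²⟩ − ⟨x⟩².
With sin²θ = (1 − cos2θ)/2 on 0 ≤ x ≤ d: ∫sin²(nπx/d) dx = d/2, ∫x·sin²(nπx/d) dx = d²/4, ∫x²·sin²(nπx/d) dx = d³·(1/6 − 1/(4n²π²)); higher powers xᵏ the same way, integrating xᵏ·cos(2nπx/d) by parts.
⟨x⟩ = 1.8400 and ⟨x²⟩ = 4.4867.
(Δx)² = 4.4867 − (1.8400)² = 1.1011.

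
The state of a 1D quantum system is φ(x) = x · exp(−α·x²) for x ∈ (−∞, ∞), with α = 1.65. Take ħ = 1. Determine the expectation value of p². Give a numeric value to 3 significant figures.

p² φ = −ħ² d²φ/dx²; ⟨p²⟩ = −ħ² ∫ φ*·φ'' dx / ∫|φ|² dx.
Expand each integrand as polynomial × e^(−2αx²) and use ∫x^(2j)·e^(−2αx²) dx = (2j−1)!!/(4α)^j · √(π/(2α)), odd powers → 0; here √(π/(2α)) = 0.97570. Differentiate with the product rule, d/dx e^(−αx²) = −2αx·e^(−αx²).
State is unnormalized: ∫|φ|² dx = 0.14783, and ∫φ*·(−ħ² φ'') dx = 0.73178, so ⟨p²⟩ = 0.73178 / 0.14783.
⟨p²⟩ = 4.9500.

4.95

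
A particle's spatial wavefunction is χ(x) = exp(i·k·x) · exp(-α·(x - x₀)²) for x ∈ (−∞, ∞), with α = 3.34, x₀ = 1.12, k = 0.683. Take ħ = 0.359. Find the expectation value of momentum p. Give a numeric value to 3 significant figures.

0.245

p χ = −iħ dχ/dx; then ⟨p⟩ = ∫ χ*·(pχ) dx / ∫|χ|² dx.
Gaussian moments (u = x − x₀): ∫u^(2j)·e^(−2αu²) du = (2j−1)!!/(4α)^j · √(π/(2α)), odd powers integrate to 0; here √(π/(2α)) = 0.68578. Derivatives: χ′ = (ik − 2αu)·χ, χ″ = ((ik − 2αu)² − 2α)·χ; the odd-in-u pieces drop out.
State is unnormalized: ∫|χ|² dx = 0.68578, and ∫χ*·(−iħ χ') dx = 0.16815, so ⟨p⟩ = 0.16815 / 0.68578.
⟨p⟩ = 0.24520.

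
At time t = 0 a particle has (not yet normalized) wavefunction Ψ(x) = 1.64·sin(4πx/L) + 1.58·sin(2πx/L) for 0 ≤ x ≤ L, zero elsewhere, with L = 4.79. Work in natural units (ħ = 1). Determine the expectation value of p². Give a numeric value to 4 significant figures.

4.398

p² Ψ = −ħ² d²Ψ/dx²; ⟨p²⟩ = −ħ² ∫ Ψ*·Ψ'' dx / ∫|Ψ|² dx.
d²/dx² sin(jπx/L) = −(jπ/L)²·sin(jπx/L); on 0 ≤ x ≤ L, ∫sin²(jπx/L) dx = L/2 and ∫sin(jπx/L)·sin(lπx/L) dx = 0 for j ≠ l, so only diagonal terms survive in ∫|Ψ|² and ∫Ψ·Ψ″; ∫Ψ·Ψ′ dx = [Ψ²/2] between the walls = 0.
State is unnormalized: ∫|Ψ|² dx = 12.420, and ∫Ψ*·(−ħ² Ψ'') dx = 54.622, so ⟨p²⟩ = 54.622 / 12.420.
⟨p²⟩ = 4.3977.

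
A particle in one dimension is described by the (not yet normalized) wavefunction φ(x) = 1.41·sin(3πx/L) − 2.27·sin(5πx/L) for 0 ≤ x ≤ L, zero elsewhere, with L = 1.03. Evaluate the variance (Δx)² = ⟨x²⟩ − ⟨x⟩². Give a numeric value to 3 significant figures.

0.0400

Compute ⟨x⟩ and ⟨x²⟩ separately, then (Δx)² = ⟨x²⟩ − ⟨x⟩².
On 0 ≤ x ≤ L (j ≠ l): ∫sin²(jπx/L) dx = L/2, ∫sin(jπx/L)·sin(lπx/L) dx = 0; diagonal moments ∫x·sin²(jπx/L) dx = L²/4, ∫x²·sin²(jπx/L) dx = L³·(1/6 − 1/(4j²π²)); cross terms ∫x·sin(jπx/L)·sin(lπx/L) dx = 0 for j + l even and −4jlL²/(π²(j² − l²)²) for j + l odd, ∫x²·sin(jπx/L)·sin(lπx/L) dx = (−1)^(j+l)·4jlL³/(π²(j² − l²)²); higher powers the same way via product-to-sum and parts.
Normalization: ∫|φ|² dx = 3.6776.
⟨x⟩ = 0.51500 and ⟨x²⟩ = 0.30525.
(Δx)² = 0.30525 − (0.51500)² = 0.040026.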